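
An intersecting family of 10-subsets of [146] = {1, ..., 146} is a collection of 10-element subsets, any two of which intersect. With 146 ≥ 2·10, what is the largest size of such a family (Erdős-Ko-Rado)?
max |F| = C(145, 9) = 60611278580710

The Erdős-Ko-Rado theorem states: for n ≥ 2k, an intersecting family of k-subsets of an n-element set has size at most C(n − 1, k − 1), with equality for 'star' families {A ⊆ [n] : |A| = k, i ∈ A} (fix an element i). For n = 146, k = 10: C(145, 9) = 60611278580710.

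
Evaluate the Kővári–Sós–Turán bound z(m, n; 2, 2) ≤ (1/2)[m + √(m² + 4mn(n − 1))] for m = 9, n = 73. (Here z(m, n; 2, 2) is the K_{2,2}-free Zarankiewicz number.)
z(9, 73; 2, 2) ≤ (1/2)[9 + √(9² + 4·9·73·72)] = (1/2)[9 + √189297] = 222.0414

Kővári–Sós–Turán: let r_1, ..., r_9 be the row sums and z = Σ r_i the total number of 1s. Each pair of columns can share at most one row with both entries 1 (else a 2×2 all-ones block appears), so Σ_i C(r_i, 2) ≤ C(73, 2) = 2628. By convexity Σ_i C(r_i, 2) ≥ 9·C(z/9, 2) = z(z − 9)/(2·9), giving z² − 9z − 9·73·72 ≤ 0 and hence z ≤ (1/2)[9 + √(81 + 4·47304)] = (1/2)[9 + √189297] ≈ (1/2)(9 + 435.0828) = 222.0414.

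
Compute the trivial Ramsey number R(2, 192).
R(2, 192) = 192

R(2, k) = k for all k ≥ 2: in a 2-colouring of K_k, either some edge is red (a red K_2) or all edges are blue (a blue K_k). And K_{191} coloured all-blue has no blue K_192, so R(2, 192) > 191. Hence R(2, 192) = 192.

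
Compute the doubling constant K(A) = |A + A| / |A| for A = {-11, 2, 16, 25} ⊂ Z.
K = |A + A| / |A| = 10/4 = 5/2

Enumerate A + A = {a + b : a, b ∈ A}. With |A| = 4, there are |A|^2 = 16 ordered sum pairs; collecting distinct values, A + A = {-22, -9, 4, 5, 14, 18, 27, 32, 41, 50}, so |A + A| = 10. Thus K = 10/4 = 5/2. For comparison, the minimum possible |A + A| over all 4-element sets is 2·4 − 1 = 7 (so min K = 7/4), attained only by arithmetic progressions.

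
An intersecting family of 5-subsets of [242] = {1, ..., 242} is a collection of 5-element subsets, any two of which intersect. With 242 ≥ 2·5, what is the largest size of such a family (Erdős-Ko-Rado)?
max |F| = C(241, 4) = 137085620

Erdős-Ko-Rado (1961): when n ≥ 2k, max |F| = C(n−1, k−1). The bound is attained by the star {A : i ∈ A} for any fixed i ∈ [n]. Here C(242−1, 5−1) = C(241, 4) = 137085620.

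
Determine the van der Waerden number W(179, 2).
W(179, 2) = 179 + 1 = 180

A 2-term AP is any pair of integers, so a monochromatic 2-AP exists iff some colour is used at least twice. With 179 colours, the colouring i ↦ i on {1, ..., 179} uses each colour once, avoiding any monochromatic pair, so W(179, 2) > 179. For {1, ..., 180}, pigeonhole forces two integers of the same colour, which form a monochromatic 2-AP. Hence W(179, 2) = 180.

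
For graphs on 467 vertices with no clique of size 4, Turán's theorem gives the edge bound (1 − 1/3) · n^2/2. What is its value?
Turán density bound = (2/3) · 467^2/2 = 218089/3 ≈ 72696.3333

Turán's theorem: ex(n, K_{r+1}) is achieved by the complete r-partite Turán graph T(n, r) with parts as balanced as possible, and is at most (1 − 1/r) · n^2/2. For r = 3, n = 467: the density bound is (2/3) · 218089/2 = 218089/3 ≈ 72696.3333. The integer-valued extremum is e(T(467, 3)) = 72696, which is strictly less than the density bound 218089/3 since 3 ∤ 467 (the parts of T(467, 3) cannot all be equal).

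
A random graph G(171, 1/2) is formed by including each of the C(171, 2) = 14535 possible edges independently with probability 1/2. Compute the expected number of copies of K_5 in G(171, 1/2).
E[# K_5] = C(171, 5) · (1/2)^C(5, 2) = 1148619654 / 2^10 = 574309827/512 ≈ 1121698.880859

For each 5-subset S of vertices (there are C(171, 5) = 1148619654 such S), let X_S = 1 if S induces a K_5 (all C(5, 2) = 10 edges present). Then P(X_S = 1) = (1/2)^10 = 1/1024. By linearity of expectation, E[# K_5] = C(171, 5) · (1/2)^10 = 1148619654 / 1024 = 574309827/512 ≈ 1121698.880859.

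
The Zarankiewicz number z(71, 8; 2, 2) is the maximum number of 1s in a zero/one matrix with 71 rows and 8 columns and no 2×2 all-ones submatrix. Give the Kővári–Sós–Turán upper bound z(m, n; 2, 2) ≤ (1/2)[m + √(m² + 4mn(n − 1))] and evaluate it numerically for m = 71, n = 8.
z(71, 8; 2, 2) ≤ (1/2)[71 + √(71² + 4·71·8·7)] = (1/2)[71 + √20945] = 107.8619

Kővári–Sós–Turán: let r_1, ..., r_71 be the row sums and z = Σ r_i the total number of 1s. Each pair of columns can share at most one row with both entries 1 (else a 2×2 all-ones block appears), so Σ_i C(r_i, 2) ≤ C(8, 2) = 28. By convexity Σ_i C(r_i, 2) ≥ 71·C(z/71, 2) = z(z − 71)/(2·71), giving z² − 71z − 71·8·7 ≤ 0 and hence z ≤ (1/2)[71 + √(5041 + 4·3976)] = (1/2)[71 + √20945] ≈ (1/2)(71 + 144.7239) = 107.8619.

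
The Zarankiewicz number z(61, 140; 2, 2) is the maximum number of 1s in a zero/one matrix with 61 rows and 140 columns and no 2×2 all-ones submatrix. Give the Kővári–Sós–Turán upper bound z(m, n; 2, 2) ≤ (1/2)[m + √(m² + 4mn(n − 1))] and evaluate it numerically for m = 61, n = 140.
z(61, 140; 2, 2) ≤ (1/2)[61 + √(61² + 4·61·140·139)] = (1/2)[61 + √4751961] = 1120.4497

Kővári–Sós–Turán: let r_1, ..., r_61 be the row sums and z = Σ r_i the total number of 1s. Each pair of columns can share at most one row with both entries 1 (else a 2×2 all-ones block appears), so Σ_i C(r_i, 2) ≤ C(140, 2) = 9730. By convexity Σ_i C(r_i, 2) ≥ 61·C(z/61, 2) = z(z − 61)/(2·61), giving z² − 61z − 61·140·139 ≤ 0 and hence z ≤ (1/2)[61 + √(3721 + 4·1187060)] = (1/2)[61 + √4751961] ≈ (1/2)(61 + 2179.8993) = 1120.4497.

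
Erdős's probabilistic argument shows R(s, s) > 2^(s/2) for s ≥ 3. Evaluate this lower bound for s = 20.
2^(20/2) = 1024; so R(20, 20) > 1024

Colour each edge of K_n uniformly at random with red/blue. The expected number of monochromatic K_20 is C(n, 20) · 2 · 2^(−C(20,2)). If C(n, 20) · 2^(1 − C(20,2)) < 1, then with positive probability no monochromatic K_20 exists, so R(20, 20) > n. The standard estimate C(n, 20) ≤ n^20/20! shows this inequality holds whenever n ≤ 2^(20/2) (since 20! · 2^(C(20,2) − 1) > 2^(20^2/2) ≥ n^20). Hence R(20, 20) > 2^(20/2) = 1024.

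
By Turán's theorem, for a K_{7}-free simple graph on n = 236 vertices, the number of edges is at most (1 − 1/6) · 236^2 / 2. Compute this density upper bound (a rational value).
Turán density bound = (5/6) · 236^2/2 = 69620/3 ≈ 23206.6667

Turán's theorem: ex(n, K_{r+1}) is achieved by the complete r-partite Turán graph T(n, r) with parts as balanced as possible, and is at most (1 − 1/r) · n^2/2. For r = 6, n = 236: the density bound is (5/6) · 55696/2 = 69620/3 ≈ 23206.6667. The integer-valued extremum is e(T(236, 6)) = 23206, which is strictly less than the density bound 69620/3 since 6 ∤ 236 (the parts of T(236, 6) cannot all be equal).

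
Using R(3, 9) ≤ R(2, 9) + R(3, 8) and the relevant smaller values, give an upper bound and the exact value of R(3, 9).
R(3, 9) ≤ R(2, 9) + R(3, 8) = 9 + 28 = 37; exact value R(3, 9) = 36.

The Erdős–Szekeres recurrence R(r, s) ≤ R(r−1, s) + R(r, s−1) applied to (r, s) = (3, 9) gives
  R(3, 9) ≤ R(2, 9) + R(3, 8) = 9 + 28 = 37.
(Recall R(2, k) = k and R is symmetric.) The recurrence is not tight here (it gives 37, but the exact value is R(3, 9) = 36); the tight upper bound requires a sharper argument than the simple recurrence, combined with a lower-bound construction on K_{35}.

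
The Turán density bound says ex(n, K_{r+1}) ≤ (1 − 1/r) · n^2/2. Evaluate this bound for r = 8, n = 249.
Turán density bound = (7/8) · 249^2/2 = 434007/16 ≈ 27125.4375

Turán's theorem: ex(n, K_{r+1}) is achieved by the complete r-partite Turán graph T(n, r) with parts as balanced as possible, and is at most (1 − 1/r) · n^2/2. For r = 8, n = 249: the density bound is (7/8) · 62001/2 = 434007/16 ≈ 27125.4375. The integer-valued extremum is e(T(249, 8)) = 27125, which is strictly less than the density bound 434007/16 since 8 ∤ 249 (the parts of T(249, 8) cannot all be equal).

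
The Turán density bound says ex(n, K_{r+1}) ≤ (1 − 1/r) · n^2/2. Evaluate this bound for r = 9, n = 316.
Turán density bound = (8/9) · 316^2/2 = 399424/9 ≈ 44380.4444

Turán's theorem: ex(n, K_{r+1}) is achieved by the complete r-partite Turán graph T(n, r) with parts as balanced as possible, and is at most (1 − 1/r) · n^2/2. For r = 9, n = 316: the density bound is (8/9) · 99856/2 = 399424/9 ≈ 44380.4444. The integer-valued extremum is e(T(316, 9)) = 44380, which is strictly less than the density bound 399424/9 since 9 ∤ 316 (the parts of T(316, 9) cannot all be equal).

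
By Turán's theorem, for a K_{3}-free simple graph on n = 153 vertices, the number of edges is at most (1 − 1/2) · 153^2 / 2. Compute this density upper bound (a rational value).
Turán density bound = (1/2) · 153^2/2 = 23409/4 ≈ 5852.25

Turán's theorem: ex(n, K_{r+1}) is achieved by the complete r-partite Turán graph T(n, r) with parts as balanced as possible, and is at most (1 − 1/r) · n^2/2. For r = 2, n = 153: the density bound is (1/2) · 23409/2 = 23409/4 ≈ 5852.25. The integer-valued extremum is e(T(153, 2)) = 5852, which is strictly less than the density bound 23409/4 since 2 ∤ 153 (the parts of T(153, 2) cannot all be equal).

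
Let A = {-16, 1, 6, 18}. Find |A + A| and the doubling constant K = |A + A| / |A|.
K = |A + A| / |A| = 9/4

Enumerate A + A = {a + b : a, b ∈ A}. With |A| = 4, there are |A|^2 = 16 ordered sum pairs; collecting distinct values, A + A = {-32, -15, -10, 2, 7, 12, 19, 24, 36}, so |A + A| = 9. Thus K = 9/4. For comparison, the minimum possible |A + A| over all 4-element sets is 2·4 − 1 = 7 (so min K = 7/4), attained only by arithmetic progressions.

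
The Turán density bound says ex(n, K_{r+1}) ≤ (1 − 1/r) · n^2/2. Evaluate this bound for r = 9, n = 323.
Turán density bound = (8/9) · 323^2/2 = 417316/9 ≈ 46368.4444

Turán's theorem: ex(n, K_{r+1}) is achieved by the complete r-partite Turán graph T(n, r) with parts as balanced as possible, and is at most (1 − 1/r) · n^2/2. For r = 9, n = 323: the density bound is (8/9) · 104329/2 = 417316/9 ≈ 46368.4444. The integer-valued extremum is e(T(323, 9)) = 46368, which is strictly less than the density bound 417316/9 since 9 ∤ 323 (the parts of T(323, 9) cannot all be equal).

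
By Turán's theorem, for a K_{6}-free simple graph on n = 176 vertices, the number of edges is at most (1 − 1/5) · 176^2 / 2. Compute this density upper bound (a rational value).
Turán density bound = (4/5) · 176^2/2 = 61952/5 ≈ 12390.4

Turán's theorem: ex(n, K_{r+1}) is achieved by the complete r-partite Turán graph T(n, r) with parts as balanced as possible, and is at most (1 − 1/r) · n^2/2. For r = 5, n = 176: the density bound is (4/5) · 30976/2 = 61952/5 ≈ 12390.4. The integer-valued extremum is e(T(176, 5)) = 12390, which is strictly less than the density bound 61952/5 since 5 ∤ 176 (the parts of T(176, 5) cannot all be equal).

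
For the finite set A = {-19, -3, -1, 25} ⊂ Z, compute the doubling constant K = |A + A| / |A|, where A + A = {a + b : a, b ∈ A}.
K = |A + A| / |A| = 10/4 = 5/2

Enumerate A + A = {a + b : a, b ∈ A}. With |A| = 4, there are |A|^2 = 16 ordered sum pairs; collecting distinct values, A + A = {-38, -22, -20, -6, -4, -2, 6, 22, 24, 50}, so |A + A| = 10. Thus K = 10/4 = 5/2. For comparison, the minimum possible |A + A| over all 4-element sets is 2·4 − 1 = 7 (so min K = 7/4), attained only by arithmetic progressions.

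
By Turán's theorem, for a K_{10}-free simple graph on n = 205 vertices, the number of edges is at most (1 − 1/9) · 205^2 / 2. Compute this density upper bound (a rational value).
Turán density bound = (8/9) · 205^2/2 = 168100/9 ≈ 18677.7778

Turán's theorem: ex(n, K_{r+1}) is achieved by the complete r-partite Turán graph T(n, r) with parts as balanced as possible, and is at most (1 − 1/r) · n^2/2. For r = 9, n = 205: the density bound is (8/9) · 42025/2 = 168100/9 ≈ 18677.7778. The integer-valued extremum is e(T(205, 9)) = 18677, which is strictly less than the density bound 168100/9 since 9 ∤ 205 (the parts of T(205, 9) cannot all be equal).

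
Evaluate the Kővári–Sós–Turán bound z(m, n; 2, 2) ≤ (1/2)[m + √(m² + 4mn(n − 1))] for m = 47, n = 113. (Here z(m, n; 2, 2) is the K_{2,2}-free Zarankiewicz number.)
z(47, 113; 2, 2) ≤ (1/2)[47 + √(47² + 4·47·113·112)] = (1/2)[47 + √2381537] = 795.1115

Kővári–Sós–Turán: let r_1, ..., r_47 be the row sums and z = Σ r_i the total number of 1s. Each pair of columns can share at most one row with both entries 1 (else a 2×2 all-ones block appears), so Σ_i C(r_i, 2) ≤ C(113, 2) = 6328. By convexity Σ_i C(r_i, 2) ≥ 47·C(z/47, 2) = z(z − 47)/(2·47), giving z² − 47z − 47·113·112 ≤ 0 and hence z ≤ (1/2)[47 + √(2209 + 4·594832)] = (1/2)[47 + √2381537] ≈ (1/2)(47 + 1543.2229) = 795.1115.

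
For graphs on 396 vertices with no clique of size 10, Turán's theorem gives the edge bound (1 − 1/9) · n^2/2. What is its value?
Turán density bound = (8/9) · 396^2/2 = 69696

Turán's theorem: ex(n, K_{r+1}) is achieved by the complete r-partite Turán graph T(n, r) with parts as balanced as possible, and is at most (1 − 1/r) · n^2/2. For r = 9, n = 396: the density bound is (8/9) · 156816/2 = 69696. Since 9 ∣ 396, the Turán graph T(396, 9) has parts of equal size 44, and its edge count e(T(396, 9)) = 69696 attains the density bound exactly.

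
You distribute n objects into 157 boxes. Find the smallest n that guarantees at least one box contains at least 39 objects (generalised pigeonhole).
n = (39 − 1)·157 + 1 = 5967

By the generalised pigeonhole principle, to guarantee some box contains ≥ r objects we need more than (r − 1) · k objects total. Threshold: n = (r − 1) · k + 1. With r = 39 and k = 157: n = 38 · 157 + 1 = 5966 + 1 = 5967. For n = 5966 = 38 · 157, we can put exactly 38 objects in every box, avoiding 39 in any single one — so 5967 is tight.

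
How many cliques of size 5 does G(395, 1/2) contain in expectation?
E[# K_5] = C(395, 5) · (1/2)^C(5, 2) = 78120937454 / 2^10 = 39060468727/512 ≈ 76289977.982422

For each 5-subset S of vertices (there are C(395, 5) = 78120937454 such S), let X_S = 1 if S induces a K_5 (all C(5, 2) = 10 edges present). Then P(X_S = 1) = (1/2)^10 = 1/1024. By linearity of expectation, E[# K_5] = C(395, 5) · (1/2)^10 = 78120937454 / 1024 = 39060468727/512 ≈ 76289977.982422.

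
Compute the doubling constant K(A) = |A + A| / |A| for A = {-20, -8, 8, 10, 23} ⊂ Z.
K = |A + A| / |A| = 15/5 = 3

Enumerate A + A = {a + b : a, b ∈ A}. With |A| = 5, there are |A|^2 = 25 ordered sum pairs; collecting distinct values, A + A = {-40, -28, -16, -12, -10, 0, 2, 3, 15, 16, 18, 20, 31, 33, 46}, so |A + A| = 15. Thus K = 15/5 = 3. For comparison, the minimum possible |A + A| over all 5-element sets is 2·5 − 1 = 9 (so min K = 9/5), attained only by arithmetic progressions.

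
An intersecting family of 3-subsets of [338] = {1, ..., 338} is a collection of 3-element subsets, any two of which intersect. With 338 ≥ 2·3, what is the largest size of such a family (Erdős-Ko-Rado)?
max |F| = C(337, 2) = 56616

The Erdős-Ko-Rado theorem states: for n ≥ 2k, an intersecting family of k-subsets of an n-element set has size at most C(n − 1, k − 1), with equality for 'star' families {A ⊆ [n] : |A| = k, i ∈ A} (fix an element i). For n = 338, k = 3: C(337, 2) = 56616.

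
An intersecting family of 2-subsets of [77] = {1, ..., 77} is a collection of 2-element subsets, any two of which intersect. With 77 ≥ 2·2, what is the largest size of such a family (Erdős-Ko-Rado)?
max |F| = C(76, 1) = 76

The Erdős-Ko-Rado theorem states: for n ≥ 2k, an intersecting family of k-subsets of an n-element set has size at most C(n − 1, k − 1), with equality for 'star' families {A ⊆ [n] : |A| = k, i ∈ A} (fix an element i). For n = 77, k = 2: C(76, 1) = 76.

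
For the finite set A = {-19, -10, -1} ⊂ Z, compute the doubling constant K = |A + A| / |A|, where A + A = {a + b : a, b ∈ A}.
K = |A + A| / |A| = 5/3

Enumerate A + A = {a + b : a, b ∈ A}. With |A| = 3, there are |A|^2 = 9 ordered sum pairs; collecting distinct values, A + A = {-38, -29, -20, -11, -2}, so |A + A| = 5. Thus K = 5/3. Here |A + A| = 2|A| − 1 = 5, the minimum possible — so K = 5/3 is minimal, which holds iff A is an arithmetic progression.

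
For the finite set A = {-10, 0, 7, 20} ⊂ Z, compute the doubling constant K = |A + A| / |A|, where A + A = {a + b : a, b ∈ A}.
K = |A + A| / |A| = 10/4 = 5/2

Enumerate A + A = {a + b : a, b ∈ A}. With |A| = 4, there are |A|^2 = 16 ordered sum pairs; collecting distinct values, A + A = {-20, -10, -3, 0, 7, 10, 14, 20, 27, 40}, so |A + A| = 10. Thus K = 10/4 = 5/2. For comparison, the minimum possible |A + A| over all 4-element sets is 2·4 − 1 = 7 (so min K = 7/4), attained only by arithmetic progressions.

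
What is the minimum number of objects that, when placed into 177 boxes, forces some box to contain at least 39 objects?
n = (39 − 1)·177 + 1 = 6727

By the generalised pigeonhole principle, to guarantee some box contains ≥ r objects we need more than (r − 1) · k objects total. Threshold: n = (r − 1) · k + 1. With r = 39 and k = 177: n = 38 · 177 + 1 = 6726 + 1 = 6727. For n = 6726 = 38 · 177, we can put exactly 38 objects in every box, avoiding 39 in any single one — so 6727 is tight.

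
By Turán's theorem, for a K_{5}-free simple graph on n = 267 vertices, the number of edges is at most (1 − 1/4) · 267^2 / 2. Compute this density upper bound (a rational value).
Turán density bound = (3/4) · 267^2/2 = 213867/8 ≈ 26733.375

Turán's theorem: ex(n, K_{r+1}) is achieved by the complete r-partite Turán graph T(n, r) with parts as balanced as possible, and is at most (1 − 1/r) · n^2/2. For r = 4, n = 267: the density bound is (3/4) · 71289/2 = 213867/8 ≈ 26733.375. The integer-valued extremum is e(T(267, 4)) = 26733, which is strictly less than the density bound 213867/8 since 4 ∤ 267 (the parts of T(267, 4) cannot all be equal).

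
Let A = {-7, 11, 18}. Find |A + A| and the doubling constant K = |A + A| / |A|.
K = |A + A| / |A| = 6/3 = 2

Enumerate A + A = {a + b : a, b ∈ A}. With |A| = 3, there are |A|^2 = 9 ordered sum pairs; collecting distinct values, A + A = {-14, 4, 11, 22, 29, 36}, so |A + A| = 6. Thus K = 6/3 = 2. For comparison, the minimum possible |A + A| over all 3-element sets is 2·3 − 1 = 5 (so min K = 5/3), attained only by arithmetic progressions.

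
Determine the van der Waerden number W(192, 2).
W(192, 2) = 192 + 1 = 193

A 2-term AP is any pair of integers, so a monochromatic 2-AP exists iff some colour is used at least twice. With 192 colours, the colouring i ↦ i on {1, ..., 192} uses each colour once, avoiding any monochromatic pair, so W(192, 2) > 192. For {1, ..., 193}, pigeonhole forces two integers of the same colour, which form a monochromatic 2-AP. Hence W(192, 2) = 193.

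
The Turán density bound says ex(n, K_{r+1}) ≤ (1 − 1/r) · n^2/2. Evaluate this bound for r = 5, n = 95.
Turán density bound = (4/5) · 95^2/2 = 3610

Turán's theorem: ex(n, K_{r+1}) is achieved by the complete r-partite Turán graph T(n, r) with parts as balanced as possible, and is at most (1 − 1/r) · n^2/2. For r = 5, n = 95: the density bound is (4/5) · 9025/2 = 3610. Since 5 ∣ 95, the Turán graph T(95, 5) has parts of equal size 19, and its edge count e(T(95, 5)) = 3610 attains the density bound exactly.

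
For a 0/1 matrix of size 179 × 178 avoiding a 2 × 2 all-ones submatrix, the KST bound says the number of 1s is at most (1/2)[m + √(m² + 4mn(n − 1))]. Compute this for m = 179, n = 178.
z(179, 178; 2, 2) ≤ (1/2)[179 + √(179² + 4·179·178·177)] = (1/2)[179 + √22590337] = 2465.9647

Kővári–Sós–Turán: let r_1, ..., r_179 be the row sums and z = Σ r_i the total number of 1s. Each pair of columns can share at most one row with both entries 1 (else a 2×2 all-ones block appears), so Σ_i C(r_i, 2) ≤ C(178, 2) = 15753. By convexity Σ_i C(r_i, 2) ≥ 179·C(z/179, 2) = z(z − 179)/(2·179), giving z² − 179z − 179·178·177 ≤ 0 and hence z ≤ (1/2)[179 + √(32041 + 4·5639574)] = (1/2)[179 + √22590337] ≈ (1/2)(179 + 4752.9293) = 2465.9647.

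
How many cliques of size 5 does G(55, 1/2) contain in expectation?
E[# K_5] = C(55, 5) · (1/2)^C(5, 2) = 3478761 / 2^10 ≈ 3397.227539

For each 5-subset S of vertices (there are C(55, 5) = 3478761 such S), let X_S = 1 if S induces a K_5 (all C(5, 2) = 10 edges present). Then P(X_S = 1) = (1/2)^10 = 1/1024. By linearity of expectation, E[# K_5] = C(55, 5) · (1/2)^10 = 3478761 / 1024 ≈ 3397.227539.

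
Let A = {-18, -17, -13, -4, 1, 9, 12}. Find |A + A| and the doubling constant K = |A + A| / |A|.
K = |A + A| / |A| = 26/7

Enumerate A + A = {a + b : a, b ∈ A}. With |A| = 7, there are |A|^2 = 49 ordered sum pairs; collecting distinct values, A + A = {-36, -35, -34, -31, -30, -26, -22, -21, -17, -16, -12, -9, -8, -6, -5, -4, -3, -1, 2, 5, 8, 10, 13, 18, 21, 24}, so |A + A| = 26. Thus K = 26/7. For comparison, the minimum possible |A + A| over all 7-element sets is 2·7 − 1 = 13 (so min K = 13/7), attained only by arithmetic progressions.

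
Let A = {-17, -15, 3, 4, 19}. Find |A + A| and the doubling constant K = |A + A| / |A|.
K = |A + A| / |A| = 15/5 = 3

Enumerate A + A = {a + b : a, b ∈ A}. With |A| = 5, there are |A|^2 = 25 ordered sum pairs; collecting distinct values, A + A = {-34, -32, -30, -14, -13, -12, -11, 2, 4, 6, 7, 8, 22, 23, 38}, so |A + A| = 15. Thus K = 15/5 = 3. For comparison, the minimum possible |A + A| over all 5-element sets is 2·5 − 1 = 9 (so min K = 9/5), attained only by arithmetic progressions.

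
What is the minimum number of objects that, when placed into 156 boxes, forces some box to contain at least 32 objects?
n = (32 − 1)·156 + 1 = 4837

By the generalised pigeonhole principle, to guarantee some box contains ≥ r objects we need more than (r − 1) · k objects total. Threshold: n = (r − 1) · k + 1. With r = 32 and k = 156: n = 31 · 156 + 1 = 4836 + 1 = 4837. For n = 4836 = 31 · 156, we can put exactly 31 objects in every box, avoiding 32 in any single one — so 4837 is tight.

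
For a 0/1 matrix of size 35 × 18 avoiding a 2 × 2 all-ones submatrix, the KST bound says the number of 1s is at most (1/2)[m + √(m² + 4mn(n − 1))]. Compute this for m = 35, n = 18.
z(35, 18; 2, 2) ≤ (1/2)[35 + √(35² + 4·35·18·17)] = (1/2)[35 + √44065] = 122.4583

Kővári–Sós–Turán: let r_1, ..., r_35 be the row sums and z = Σ r_i the total number of 1s. Each pair of columns can share at most one row with both entries 1 (else a 2×2 all-ones block appears), so Σ_i C(r_i, 2) ≤ C(18, 2) = 153. By convexity Σ_i C(r_i, 2) ≥ 35·C(z/35, 2) = z(z − 35)/(2·35), giving z² − 35z − 35·18·17 ≤ 0 and hence z ≤ (1/2)[35 + √(1225 + 4·10710)] = (1/2)[35 + √44065] ≈ (1/2)(35 + 209.9167) = 122.4583.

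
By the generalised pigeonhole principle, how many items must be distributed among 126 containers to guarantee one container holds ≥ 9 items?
n = (9 − 1)·126 + 1 = 1009

By the generalised pigeonhole principle, to guarantee some box contains ≥ r objects we need more than (r − 1) · k objects total. Threshold: n = (r − 1) · k + 1. With r = 9 and k = 126: n = 8 · 126 + 1 = 1008 + 1 = 1009. For n = 1008 = 8 · 126, we can put exactly 8 objects in every box, avoiding 9 in any single one — so 1009 is tight.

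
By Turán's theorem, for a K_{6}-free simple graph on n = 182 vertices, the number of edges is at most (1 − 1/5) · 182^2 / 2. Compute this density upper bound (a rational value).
Turán density bound = (4/5) · 182^2/2 = 66248/5 ≈ 13249.6

Turán's theorem: ex(n, K_{r+1}) is achieved by the complete r-partite Turán graph T(n, r) with parts as balanced as possible, and is at most (1 − 1/r) · n^2/2. For r = 5, n = 182: the density bound is (4/5) · 33124/2 = 66248/5 ≈ 13249.6. The integer-valued extremum is e(T(182, 5)) = 13249, which is strictly less than the density bound 66248/5 since 5 ∤ 182 (the parts of T(182, 5) cannot all be equal).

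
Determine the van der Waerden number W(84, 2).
W(84, 2) = 84 + 1 = 85

A 2-term AP is any pair of integers, so a monochromatic 2-AP exists iff some colour is used at least twice. With 84 colours, the colouring i ↦ i on {1, ..., 84} uses each colour once, avoiding any monochromatic pair, so W(84, 2) > 84. For {1, ..., 85}, pigeonhole forces two integers of the same colour, which form a monochromatic 2-AP. Hence W(84, 2) = 85.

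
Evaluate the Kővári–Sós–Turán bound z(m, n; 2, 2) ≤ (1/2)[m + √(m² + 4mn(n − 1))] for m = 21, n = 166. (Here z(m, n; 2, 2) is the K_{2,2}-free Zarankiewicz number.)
z(21, 166; 2, 2) ≤ (1/2)[21 + √(21² + 4·21·166·165)] = (1/2)[21 + √2301201] = 768.9855

Kővári–Sós–Turán: let r_1, ..., r_21 be the row sums and z = Σ r_i the total number of 1s. Each pair of columns can share at most one row with both entries 1 (else a 2×2 all-ones block appears), so Σ_i C(r_i, 2) ≤ C(166, 2) = 13695. By convexity Σ_i C(r_i, 2) ≥ 21·C(z/21, 2) = z(z − 21)/(2·21), giving z² − 21z − 21·166·165 ≤ 0 and hence z ≤ (1/2)[21 + √(441 + 4·575190)] = (1/2)[21 + √2301201] ≈ (1/2)(21 + 1516.971) = 768.9855.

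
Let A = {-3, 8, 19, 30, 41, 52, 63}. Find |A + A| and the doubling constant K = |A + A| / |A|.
K = |A + A| / |A| = 13/7

Enumerate A + A = {a + b : a, b ∈ A}. With |A| = 7, there are |A|^2 = 49 ordered sum pairs; collecting distinct values, A + A = {-6, 5, 16, 27, 38, 49, 60, 71, 82, 93, 104, 115, 126}, so |A + A| = 13. Thus K = 13/7. Here |A + A| = 2|A| − 1 = 13, the minimum possible — so K = 13/7 is minimal, which holds iff A is an arithmetic progression.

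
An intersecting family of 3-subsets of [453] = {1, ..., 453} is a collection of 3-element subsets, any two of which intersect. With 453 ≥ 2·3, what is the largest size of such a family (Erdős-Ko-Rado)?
max |F| = C(452, 2) = 101926

Erdős-Ko-Rado (1961): when n ≥ 2k, max |F| = C(n−1, k−1). The bound is attained by the star {A : i ∈ A} for any fixed i ∈ [n]. Here C(453−1, 3−1) = C(452, 2) = 101926.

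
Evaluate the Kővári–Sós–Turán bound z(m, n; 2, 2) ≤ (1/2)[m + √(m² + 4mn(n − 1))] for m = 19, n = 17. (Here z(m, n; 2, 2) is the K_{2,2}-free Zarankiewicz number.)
z(19, 17; 2, 2) ≤ (1/2)[19 + √(19² + 4·19·17·16)] = (1/2)[19 + √21033] = 82.0138

Kővári–Sós–Turán: let r_1, ..., r_19 be the row sums and z = Σ r_i the total number of 1s. Each pair of columns can share at most one row with both entries 1 (else a 2×2 all-ones block appears), so Σ_i C(r_i, 2) ≤ C(17, 2) = 136. By convexity Σ_i C(r_i, 2) ≥ 19·C(z/19, 2) = z(z − 19)/(2·19), giving z² − 19z − 19·17·16 ≤ 0 and hence z ≤ (1/2)[19 + √(361 + 4·5168)] = (1/2)[19 + √21033] ≈ (1/2)(19 + 145.0276) = 82.0138.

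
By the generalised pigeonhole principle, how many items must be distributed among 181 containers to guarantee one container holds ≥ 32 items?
n = (32 − 1)·181 + 1 = 5612

By the generalised pigeonhole principle, to guarantee some box contains ≥ r objects we need more than (r − 1) · k objects total. Threshold: n = (r − 1) · k + 1. With r = 32 and k = 181: n = 31 · 181 + 1 = 5611 + 1 = 5612. For n = 5611 = 31 · 181, we can put exactly 31 objects in every box, avoiding 32 in any single one — so 5612 is tight.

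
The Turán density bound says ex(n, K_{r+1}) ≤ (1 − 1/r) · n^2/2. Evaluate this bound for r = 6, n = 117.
Turán density bound = (5/6) · 117^2/2 = 22815/4 ≈ 5703.75

Turán's theorem: ex(n, K_{r+1}) is achieved by the complete r-partite Turán graph T(n, r) with parts as balanced as possible, and is at most (1 − 1/r) · n^2/2. For r = 6, n = 117: the density bound is (5/6) · 13689/2 = 22815/4 ≈ 5703.75. The integer-valued extremum is e(T(117, 6)) = 5703, which is strictly less than the density bound 22815/4 since 6 ∤ 117 (the parts of T(117, 6) cannot all be equal).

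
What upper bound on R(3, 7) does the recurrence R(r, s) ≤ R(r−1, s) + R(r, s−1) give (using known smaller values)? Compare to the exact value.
R(3, 7) ≤ R(2, 7) + R(3, 6) = 7 + 18 = 25; exact value R(3, 7) = 23.

The Erdős–Szekeres recurrence R(r, s) ≤ R(r−1, s) + R(r, s−1) applied to (r, s) = (3, 7) gives
  R(3, 7) ≤ R(2, 7) + R(3, 6) = 7 + 18 = 25.
(Recall R(2, k) = k and R is symmetric.) The recurrence is not tight here (it gives 25, but the exact value is R(3, 7) = 23); the tight upper bound requires a sharper argument than the simple recurrence, combined with a lower-bound construction on K_{22}.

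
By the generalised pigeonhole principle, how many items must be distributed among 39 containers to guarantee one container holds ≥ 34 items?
n = (34 − 1)·39 + 1 = 1288

By the generalised pigeonhole principle, to guarantee some box contains ≥ r objects we need more than (r − 1) · k objects total. Threshold: n = (r − 1) · k + 1. With r = 34 and k = 39: n = 33 · 39 + 1 = 1287 + 1 = 1288. For n = 1287 = 33 · 39, we can put exactly 33 objects in every box, avoiding 34 in any single one — so 1288 is tight.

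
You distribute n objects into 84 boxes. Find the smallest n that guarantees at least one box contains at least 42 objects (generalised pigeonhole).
n = (42 − 1)·84 + 1 = 3445

By the generalised pigeonhole principle, to guarantee some box contains ≥ r objects we need more than (r − 1) · k objects total. Threshold: n = (r − 1) · k + 1. With r = 42 and k = 84: n = 41 · 84 + 1 = 3444 + 1 = 3445. For n = 3444 = 41 · 84, we can put exactly 41 objects in every box, avoiding 42 in any single one — so 3445 is tight.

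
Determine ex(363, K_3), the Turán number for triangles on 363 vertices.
ex(363, K_3) = ⌊363^2/4⌋ = 32942

Mantel (1907): a triangle-free graph on n vertices has at most ⌊n^2/4⌋ edges, with equality for the complete bipartite graph K_{⌊n/2⌋, ⌈n/2⌉}. For n = 363: ⌊363^2/4⌋ = ⌊131769/4⌋ = 32942. The extremal graph is K_{181, 182}, which has 181·182 = 32942 edges.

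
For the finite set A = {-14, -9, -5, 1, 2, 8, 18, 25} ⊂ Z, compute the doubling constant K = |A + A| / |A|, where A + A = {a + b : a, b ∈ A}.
K = |A + A| / |A| = 30/8 = 15/4

Enumerate A + A = {a + b : a, b ∈ A}. With |A| = 8, there are |A|^2 = 64 ordered sum pairs; collecting distinct values, A + A = {-28, -23, -19, -18, -14, -13, -12, -10, -8, -7, -6, -4, -3, -1, 2, 3, 4, 9, 10, 11, 13, 16, 19, 20, 26, 27, 33, 36, 43, 50}, so |A + A| = 30. Thus K = 30/8 = 15/4. For comparison, the minimum possible |A + A| over all 8-element sets is 2·8 − 1 = 15 (so min K = 15/8), attained only by arithmetic progressions.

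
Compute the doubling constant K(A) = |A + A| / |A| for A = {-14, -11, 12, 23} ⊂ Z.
K = |A + A| / |A| = 10/4 = 5/2

Enumerate A + A = {a + b : a, b ∈ A}. With |A| = 4, there are |A|^2 = 16 ordered sum pairs; collecting distinct values, A + A = {-28, -25, -22, -2, 1, 9, 12, 24, 35, 46}, so |A + A| = 10. Thus K = 10/4 = 5/2. For comparison, the minimum possible |A + A| over all 4-element sets is 2·4 − 1 = 7 (so min K = 7/4), attained only by arithmetic progressions.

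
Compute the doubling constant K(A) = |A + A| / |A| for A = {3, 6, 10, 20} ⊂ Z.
K = |A + A| / |A| = 10/4 = 5/2

Enumerate A + A = {a + b : a, b ∈ A}. With |A| = 4, there are |A|^2 = 16 ordered sum pairs; collecting distinct values, A + A = {6, 9, 12, 13, 16, 20, 23, 26, 30, 40}, so |A + A| = 10. Thus K = 10/4 = 5/2. For comparison, the minimum possible |A + A| over all 4-element sets is 2·4 − 1 = 7 (so min K = 7/4), attained only by arithmetic progressions.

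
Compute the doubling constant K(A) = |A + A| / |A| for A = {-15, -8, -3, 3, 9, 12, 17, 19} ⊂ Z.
K = |A + A| / |A| = 32/8 = 4

Enumerate A + A = {a + b : a, b ∈ A}. With |A| = 8, there are |A|^2 = 64 ordered sum pairs; collecting distinct values, A + A = {-30, -23, -18, -16, -12, -11, -6, -5, -3, 0, 1, 2, 4, 6, 9, 11, 12, 14, 15, 16, 18, 20, 21, 22, 24, 26, 28, 29, 31, 34, 36, 38}, so |A + A| = 32. Thus K = 32/8 = 4. For comparison, the minimum possible |A + A| over all 8-element sets is 2·8 − 1 = 15 (so min K = 15/8), attained only by arithmetic progressions.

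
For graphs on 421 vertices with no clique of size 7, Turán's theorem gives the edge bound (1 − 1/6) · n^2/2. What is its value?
Turán density bound = (5/6) · 421^2/2 = 886205/12 ≈ 73850.4167

Turán's theorem: ex(n, K_{r+1}) is achieved by the complete r-partite Turán graph T(n, r) with parts as balanced as possible, and is at most (1 − 1/r) · n^2/2. For r = 6, n = 421: the density bound is (5/6) · 177241/2 = 886205/12 ≈ 73850.4167. The integer-valued extremum is e(T(421, 6)) = 73850, which is strictly less than the density bound 886205/12 since 6 ∤ 421 (the parts of T(421, 6) cannot all be equal).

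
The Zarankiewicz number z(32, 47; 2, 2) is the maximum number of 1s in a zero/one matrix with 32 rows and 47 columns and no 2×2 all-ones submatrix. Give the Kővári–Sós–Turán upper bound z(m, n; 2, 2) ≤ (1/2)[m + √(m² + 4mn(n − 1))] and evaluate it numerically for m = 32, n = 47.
z(32, 47; 2, 2) ≤ (1/2)[32 + √(32² + 4·32·47·46)] = (1/2)[32 + √277760] = 279.5147

Kővári–Sós–Turán: let r_1, ..., r_32 be the row sums and z = Σ r_i the total number of 1s. Each pair of columns can share at most one row with both entries 1 (else a 2×2 all-ones block appears), so Σ_i C(r_i, 2) ≤ C(47, 2) = 1081. By convexity Σ_i C(r_i, 2) ≥ 32·C(z/32, 2) = z(z − 32)/(2·32), giving z² − 32z − 32·47·46 ≤ 0 and hence z ≤ (1/2)[32 + √(1024 + 4·69184)] = (1/2)[32 + √277760] ≈ (1/2)(32 + 527.0294) = 279.5147.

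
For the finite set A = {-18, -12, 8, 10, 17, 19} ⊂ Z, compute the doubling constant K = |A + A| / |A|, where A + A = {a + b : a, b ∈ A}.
K = |A + A| / |A| = 20/6 = 10/3

Enumerate A + A = {a + b : a, b ∈ A}. With |A| = 6, there are |A|^2 = 36 ordered sum pairs; collecting distinct values, A + A = {-36, -30, -24, -10, -8, -4, -2, -1, 1, 5, 7, 16, 18, 20, 25, 27, 29, 34, 36, 38}, so |A + A| = 20. Thus K = 20/6 = 10/3. For comparison, the minimum possible |A + A| over all 6-element sets is 2·6 − 1 = 11 (so min K = 11/6), attained only by arithmetic progressions.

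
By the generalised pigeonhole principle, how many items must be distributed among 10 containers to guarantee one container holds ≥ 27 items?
n = (27 − 1)·10 + 1 = 261

By the generalised pigeonhole principle, to guarantee some box contains ≥ r objects we need more than (r − 1) · k objects total. Threshold: n = (r − 1) · k + 1. With r = 27 and k = 10: n = 26 · 10 + 1 = 260 + 1 = 261. For n = 260 = 26 · 10, we can put exactly 26 objects in every box, avoiding 27 in any single one — so 261 is tight.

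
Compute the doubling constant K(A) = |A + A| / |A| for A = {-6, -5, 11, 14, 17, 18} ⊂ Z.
K = |A + A| / |A| = 19/6

Enumerate A + A = {a + b : a, b ∈ A}. With |A| = 6, there are |A|^2 = 36 ordered sum pairs; collecting distinct values, A + A = {-12, -11, -10, 5, 6, 8, 9, 11, 12, 13, 22, 25, 28, 29, 31, 32, 34, 35, 36}, so |A + A| = 19. Thus K = 19/6. For comparison, the minimum possible |A + A| over all 6-element sets is 2·6 − 1 = 11 (so min K = 11/6), attained only by arithmetic progressions.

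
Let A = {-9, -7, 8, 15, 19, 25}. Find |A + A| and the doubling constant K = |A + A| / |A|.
K = |A + A| / |A| = 20/6 = 10/3

Enumerate A + A = {a + b : a, b ∈ A}. With |A| = 6, there are |A|^2 = 36 ordered sum pairs; collecting distinct values, A + A = {-18, -16, -14, -1, 1, 6, 8, 10, 12, 16, 18, 23, 27, 30, 33, 34, 38, 40, 44, 50}, so |A + A| = 20. Thus K = 20/6 = 10/3. For comparison, the minimum possible |A + A| over all 6-element sets is 2·6 − 1 = 11 (so min K = 11/6), attained only by arithmetic progressions.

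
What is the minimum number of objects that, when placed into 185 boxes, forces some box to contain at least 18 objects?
n = (18 − 1)·185 + 1 = 3146

By the generalised pigeonhole principle, to guarantee some box contains ≥ r objects we need more than (r − 1) · k objects total. Threshold: n = (r − 1) · k + 1. With r = 18 and k = 185: n = 17 · 185 + 1 = 3145 + 1 = 3146. For n = 3145 = 17 · 185, we can put exactly 17 objects in every box, avoiding 18 in any single one — so 3146 is tight.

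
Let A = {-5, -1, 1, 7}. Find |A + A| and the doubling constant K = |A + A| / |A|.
K = |A + A| / |A| = 9/4

Enumerate A + A = {a + b : a, b ∈ A}. With |A| = 4, there are |A|^2 = 16 ordered sum pairs; collecting distinct values, A + A = {-10, -6, -4, -2, 0, 2, 6, 8, 14}, so |A + A| = 9. Thus K = 9/4. For comparison, the minimum possible |A + A| over all 4-element sets is 2·4 − 1 = 7 (so min K = 7/4), attained only by arithmetic progressions.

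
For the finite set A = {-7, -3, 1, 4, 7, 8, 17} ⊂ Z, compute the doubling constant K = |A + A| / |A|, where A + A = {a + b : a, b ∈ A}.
K = |A + A| / |A| = 23/7

Enumerate A + A = {a + b : a, b ∈ A}. With |A| = 7, there are |A|^2 = 49 ordered sum pairs; collecting distinct values, A + A = {-14, -10, -6, -3, -2, 0, 1, 2, 4, 5, 8, 9, 10, 11, 12, 14, 15, 16, 18, 21, 24, 25, 34}, so |A + A| = 23. Thus K = 23/7. For comparison, the minimum possible |A + A| over all 7-element sets is 2·7 − 1 = 13 (so min K = 13/7), attained only by arithmetic progressions.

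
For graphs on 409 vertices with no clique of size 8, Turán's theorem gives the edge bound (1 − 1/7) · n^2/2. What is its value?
Turán density bound = (6/7) · 409^2/2 = 501843/7 ≈ 71691.8571

Turán's theorem: ex(n, K_{r+1}) is achieved by the complete r-partite Turán graph T(n, r) with parts as balanced as possible, and is at most (1 − 1/r) · n^2/2. For r = 7, n = 409: the density bound is (6/7) · 167281/2 = 501843/7 ≈ 71691.8571. The integer-valued extremum is e(T(409, 7)) = 71691, which is strictly less than the density bound 501843/7 since 7 ∤ 409 (the parts of T(409, 7) cannot all be equal).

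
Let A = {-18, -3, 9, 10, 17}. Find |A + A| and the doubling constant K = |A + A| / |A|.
K = |A + A| / |A| = 15/5 = 3

Enumerate A + A = {a + b : a, b ∈ A}. With |A| = 5, there are |A|^2 = 25 ordered sum pairs; collecting distinct values, A + A = {-36, -21, -9, -8, -6, -1, 6, 7, 14, 18, 19, 20, 26, 27, 34}, so |A + A| = 15. Thus K = 15/5 = 3. For comparison, the minimum possible |A + A| over all 5-element sets is 2·5 − 1 = 9 (so min K = 9/5), attained only by arithmetic progressions.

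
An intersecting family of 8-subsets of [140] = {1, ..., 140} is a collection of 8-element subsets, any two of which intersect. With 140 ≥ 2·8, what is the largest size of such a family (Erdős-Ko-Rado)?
max |F| = C(139, 7) = 170613359082

Erdős-Ko-Rado (1961): when n ≥ 2k, max |F| = C(n−1, k−1). The bound is attained by the star {A : i ∈ A} for any fixed i ∈ [n]. Here C(140−1, 8−1) = C(139, 7) = 170613359082.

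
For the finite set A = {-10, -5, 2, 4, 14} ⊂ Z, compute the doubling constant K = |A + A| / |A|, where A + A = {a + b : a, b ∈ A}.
K = |A + A| / |A| = 14/5

Enumerate A + A = {a + b : a, b ∈ A}. With |A| = 5, there are |A|^2 = 25 ordered sum pairs; collecting distinct values, A + A = {-20, -15, -10, -8, -6, -3, -1, 4, 6, 8, 9, 16, 18, 28}, so |A + A| = 14. Thus K = 14/5. For comparison, the minimum possible |A + A| over all 5-element sets is 2·5 − 1 = 9 (so min K = 9/5), attained only by arithmetic progressions.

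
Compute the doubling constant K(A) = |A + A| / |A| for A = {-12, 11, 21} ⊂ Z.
K = |A + A| / |A| = 6/3 = 2

Enumerate A + A = {a + b : a, b ∈ A}. With |A| = 3, there are |A|^2 = 9 ordered sum pairs; collecting distinct values, A + A = {-24, -1, 9, 22, 32, 42}, so |A + A| = 6. Thus K = 6/3 = 2. For comparison, the minimum possible |A + A| over all 3-element sets is 2·3 − 1 = 5 (so min K = 5/3), attained only by arithmetic progressions.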